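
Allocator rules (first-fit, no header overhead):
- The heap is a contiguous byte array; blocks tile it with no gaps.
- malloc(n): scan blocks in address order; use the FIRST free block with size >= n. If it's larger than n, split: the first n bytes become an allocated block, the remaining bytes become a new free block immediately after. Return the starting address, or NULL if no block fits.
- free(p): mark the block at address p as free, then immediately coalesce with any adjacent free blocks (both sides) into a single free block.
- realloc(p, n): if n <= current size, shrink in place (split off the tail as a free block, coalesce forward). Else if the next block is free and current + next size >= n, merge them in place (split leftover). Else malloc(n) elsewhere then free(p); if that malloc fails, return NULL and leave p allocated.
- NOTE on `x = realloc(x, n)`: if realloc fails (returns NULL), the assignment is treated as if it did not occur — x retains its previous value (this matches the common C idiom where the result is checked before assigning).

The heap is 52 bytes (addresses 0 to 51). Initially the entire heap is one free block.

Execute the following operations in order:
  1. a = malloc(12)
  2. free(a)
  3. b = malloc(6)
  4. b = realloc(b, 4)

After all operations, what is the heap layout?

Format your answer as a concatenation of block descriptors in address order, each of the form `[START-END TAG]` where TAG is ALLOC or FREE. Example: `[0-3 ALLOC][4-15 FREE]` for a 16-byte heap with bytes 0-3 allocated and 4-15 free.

Op 1: a = malloc(12) -> a = 0; heap: [0-11 ALLOC][12-51 FREE]
Op 2: free(a) -> (freed a); heap: [0-51 FREE]
Op 3: b = malloc(6) -> b = 0; heap: [0-5 ALLOC][6-51 FREE]
Op 4: b = realloc(b, 4) -> b = 0; heap: [0-3 ALLOC][4-51 FREE]

Answer: [0-3 ALLOC][4-51 FREE]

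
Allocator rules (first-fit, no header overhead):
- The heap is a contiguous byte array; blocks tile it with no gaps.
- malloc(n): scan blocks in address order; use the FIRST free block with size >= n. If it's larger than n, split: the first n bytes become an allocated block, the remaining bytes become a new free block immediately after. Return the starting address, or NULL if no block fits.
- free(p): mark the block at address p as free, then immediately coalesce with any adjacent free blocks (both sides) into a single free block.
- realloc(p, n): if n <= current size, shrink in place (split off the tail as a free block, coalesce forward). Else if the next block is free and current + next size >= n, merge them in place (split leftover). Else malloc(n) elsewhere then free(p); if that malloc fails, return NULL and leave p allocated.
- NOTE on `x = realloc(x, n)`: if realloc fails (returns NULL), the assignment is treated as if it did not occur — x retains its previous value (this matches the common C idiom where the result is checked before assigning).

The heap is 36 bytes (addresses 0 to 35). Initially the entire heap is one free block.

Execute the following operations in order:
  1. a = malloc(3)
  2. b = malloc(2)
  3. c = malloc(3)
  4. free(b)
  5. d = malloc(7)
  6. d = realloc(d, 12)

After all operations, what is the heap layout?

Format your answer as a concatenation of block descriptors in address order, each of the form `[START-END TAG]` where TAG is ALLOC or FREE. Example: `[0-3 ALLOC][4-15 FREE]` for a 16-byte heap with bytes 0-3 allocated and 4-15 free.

Answer: [0-2 ALLOC][3-4 FREE][5-7 ALLOC][8-19 ALLOC][20-35 FREE]

Derivation:
Op 1: a = malloc(3) -> a = 0; heap: [0-2 ALLOC][3-35 FREE]
Op 2: b = malloc(2) -> b = 3; heap: [0-2 ALLOC][3-4 ALLOC][5-35 FREE]
Op 3: c = malloc(3) -> c = 5; heap: [0-2 ALLOC][3-4 ALLOC][5-7 ALLOC][8-35 FREE]
Op 4: free(b) -> (freed b); heap: [0-2 ALLOC][3-4 FREE][5-7 ALLOC][8-35 FREE]
Op 5: d = malloc(7) -> d = 8; heap: [0-2 ALLOC][3-4 FREE][5-7 ALLOC][8-14 ALLOC][15-35 FREE]
Op 6: d = realloc(d, 12) -> d = 8; heap: [0-2 ALLOC][3-4 FREE][5-7 ALLOC][8-19 ALLOC][20-35 FREE]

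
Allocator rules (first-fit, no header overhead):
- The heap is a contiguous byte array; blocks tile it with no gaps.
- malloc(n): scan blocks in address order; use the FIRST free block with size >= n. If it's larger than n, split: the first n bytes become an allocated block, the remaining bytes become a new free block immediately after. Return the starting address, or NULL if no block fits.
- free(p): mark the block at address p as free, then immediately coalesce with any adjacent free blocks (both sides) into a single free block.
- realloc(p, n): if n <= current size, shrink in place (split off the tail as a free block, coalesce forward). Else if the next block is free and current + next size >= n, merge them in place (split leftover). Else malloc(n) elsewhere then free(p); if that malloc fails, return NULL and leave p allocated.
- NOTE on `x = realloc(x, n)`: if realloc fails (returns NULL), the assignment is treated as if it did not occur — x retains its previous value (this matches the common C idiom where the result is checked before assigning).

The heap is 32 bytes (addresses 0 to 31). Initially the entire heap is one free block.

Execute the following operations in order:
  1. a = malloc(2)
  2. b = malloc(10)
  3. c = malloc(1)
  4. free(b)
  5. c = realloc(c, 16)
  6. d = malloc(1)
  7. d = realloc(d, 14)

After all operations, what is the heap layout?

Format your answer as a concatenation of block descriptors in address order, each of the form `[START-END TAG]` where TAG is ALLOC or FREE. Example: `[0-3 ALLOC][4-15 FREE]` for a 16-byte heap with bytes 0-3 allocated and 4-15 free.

Answer: [0-1 ALLOC][2-2 ALLOC][3-11 FREE][12-27 ALLOC][28-31 FREE]

Derivation:
Op 1: a = malloc(2) -> a = 0; heap: [0-1 ALLOC][2-31 FREE]
Op 2: b = malloc(10) -> b = 2; heap: [0-1 ALLOC][2-11 ALLOC][12-31 FREE]
Op 3: c = malloc(1) -> c = 12; heap: [0-1 ALLOC][2-11 ALLOC][12-12 ALLOC][13-31 FREE]
Op 4: free(b) -> (freed b); heap: [0-1 ALLOC][2-11 FREE][12-12 ALLOC][13-31 FREE]
Op 5: c = realloc(c, 16) -> c = 12; heap: [0-1 ALLOC][2-11 FREE][12-27 ALLOC][28-31 FREE]
Op 6: d = malloc(1) -> d = 2; heap: [0-1 ALLOC][2-2 ALLOC][3-11 FREE][12-27 ALLOC][28-31 FREE]
Op 7: d = realloc(d, 14) -> NULL (d unchanged); heap: [0-1 ALLOC][2-2 ALLOC][3-11 FREE][12-27 ALLOC][28-31 FREE]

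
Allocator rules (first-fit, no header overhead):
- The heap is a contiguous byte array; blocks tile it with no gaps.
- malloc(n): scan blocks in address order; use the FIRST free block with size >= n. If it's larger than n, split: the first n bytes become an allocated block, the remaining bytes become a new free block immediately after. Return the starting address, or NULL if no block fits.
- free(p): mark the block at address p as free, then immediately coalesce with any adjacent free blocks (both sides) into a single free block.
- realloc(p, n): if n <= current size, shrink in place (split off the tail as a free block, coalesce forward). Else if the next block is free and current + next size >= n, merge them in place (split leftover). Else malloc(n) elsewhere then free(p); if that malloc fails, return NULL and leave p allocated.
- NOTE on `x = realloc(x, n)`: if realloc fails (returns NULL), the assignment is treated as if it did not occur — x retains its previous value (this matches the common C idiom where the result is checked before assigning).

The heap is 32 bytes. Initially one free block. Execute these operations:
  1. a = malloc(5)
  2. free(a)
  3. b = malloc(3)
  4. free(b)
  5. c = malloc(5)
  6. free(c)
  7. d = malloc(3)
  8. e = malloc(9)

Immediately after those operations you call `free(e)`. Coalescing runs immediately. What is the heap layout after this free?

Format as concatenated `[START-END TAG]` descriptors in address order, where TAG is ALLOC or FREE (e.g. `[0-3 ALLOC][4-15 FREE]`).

Op 1: a = malloc(5) -> a = 0; heap: [0-4 ALLOC][5-31 FREE]
Op 2: free(a) -> (freed a); heap: [0-31 FREE]
Op 3: b = malloc(3) -> b = 0; heap: [0-2 ALLOC][3-31 FREE]
Op 4: free(b) -> (freed b); heap: [0-31 FREE]
Op 5: c = malloc(5) -> c = 0; heap: [0-4 ALLOC][5-31 FREE]
Op 6: free(c) -> (freed c); heap: [0-31 FREE]
Op 7: d = malloc(3) -> d = 0; heap: [0-2 ALLOC][3-31 FREE]
Op 8: e = malloc(9) -> e = 3; heap: [0-2 ALLOC][3-11 ALLOC][12-31 FREE]
free(e): e = 3 -> block [3-11 ALLOC]; mark free, coalesce with adjacent free neighbors -> [0-2 ALLOC][3-31 FREE]

Answer: [0-2 ALLOC][3-31 FREE]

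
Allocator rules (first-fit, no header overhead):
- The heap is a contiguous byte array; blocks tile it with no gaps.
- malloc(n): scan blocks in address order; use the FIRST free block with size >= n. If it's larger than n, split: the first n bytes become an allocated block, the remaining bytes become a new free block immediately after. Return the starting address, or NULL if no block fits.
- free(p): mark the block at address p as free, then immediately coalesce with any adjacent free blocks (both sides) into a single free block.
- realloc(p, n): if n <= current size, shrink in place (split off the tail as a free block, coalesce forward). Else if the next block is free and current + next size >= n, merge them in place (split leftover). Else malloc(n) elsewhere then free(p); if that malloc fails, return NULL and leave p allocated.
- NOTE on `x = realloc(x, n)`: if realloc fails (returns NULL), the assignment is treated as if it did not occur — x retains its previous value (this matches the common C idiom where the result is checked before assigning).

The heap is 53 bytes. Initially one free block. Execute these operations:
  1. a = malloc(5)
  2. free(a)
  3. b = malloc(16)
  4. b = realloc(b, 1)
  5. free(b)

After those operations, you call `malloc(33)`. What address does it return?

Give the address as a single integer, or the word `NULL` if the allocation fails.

Answer: 0

Derivation:
Op 1: a = malloc(5) -> a = 0; heap: [0-4 ALLOC][5-52 FREE]
Op 2: free(a) -> (freed a); heap: [0-52 FREE]
Op 3: b = malloc(16) -> b = 0; heap: [0-15 ALLOC][16-52 FREE]
Op 4: b = realloc(b, 1) -> b = 0; heap: [0-0 ALLOC][1-52 FREE]
Op 5: free(b) -> (freed b); heap: [0-52 FREE]
malloc(33): first-fit scan over [0-52 FREE] -> 0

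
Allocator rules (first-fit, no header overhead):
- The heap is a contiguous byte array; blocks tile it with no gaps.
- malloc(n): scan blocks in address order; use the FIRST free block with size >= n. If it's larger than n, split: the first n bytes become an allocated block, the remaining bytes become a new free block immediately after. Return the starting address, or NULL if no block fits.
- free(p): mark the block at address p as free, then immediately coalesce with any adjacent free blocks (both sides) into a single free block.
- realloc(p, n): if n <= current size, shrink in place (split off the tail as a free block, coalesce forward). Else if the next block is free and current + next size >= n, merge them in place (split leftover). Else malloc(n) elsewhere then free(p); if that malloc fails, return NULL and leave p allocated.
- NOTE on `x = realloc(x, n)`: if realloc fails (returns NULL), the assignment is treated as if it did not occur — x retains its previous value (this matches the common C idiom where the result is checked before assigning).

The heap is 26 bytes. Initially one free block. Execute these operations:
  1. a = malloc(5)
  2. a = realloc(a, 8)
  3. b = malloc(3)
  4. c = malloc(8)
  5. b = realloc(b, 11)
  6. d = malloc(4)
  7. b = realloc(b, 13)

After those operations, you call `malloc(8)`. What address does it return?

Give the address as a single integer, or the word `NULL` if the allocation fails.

Op 1: a = malloc(5) -> a = 0; heap: [0-4 ALLOC][5-25 FREE]
Op 2: a = realloc(a, 8) -> a = 0; heap: [0-7 ALLOC][8-25 FREE]
Op 3: b = malloc(3) -> b = 8; heap: [0-7 ALLOC][8-10 ALLOC][11-25 FREE]
Op 4: c = malloc(8) -> c = 11; heap: [0-7 ALLOC][8-10 ALLOC][11-18 ALLOC][19-25 FREE]
Op 5: b = realloc(b, 11) -> NULL (b unchanged); heap: [0-7 ALLOC][8-10 ALLOC][11-18 ALLOC][19-25 FREE]
Op 6: d = malloc(4) -> d = 19; heap: [0-7 ALLOC][8-10 ALLOC][11-18 ALLOC][19-22 ALLOC][23-25 FREE]
Op 7: b = realloc(b, 13) -> NULL (b unchanged); heap: [0-7 ALLOC][8-10 ALLOC][11-18 ALLOC][19-22 ALLOC][23-25 FREE]
malloc(8): first-fit scan over [0-7 ALLOC][8-10 ALLOC][11-18 ALLOC][19-22 ALLOC][23-25 FREE] -> NULL

Answer: NULL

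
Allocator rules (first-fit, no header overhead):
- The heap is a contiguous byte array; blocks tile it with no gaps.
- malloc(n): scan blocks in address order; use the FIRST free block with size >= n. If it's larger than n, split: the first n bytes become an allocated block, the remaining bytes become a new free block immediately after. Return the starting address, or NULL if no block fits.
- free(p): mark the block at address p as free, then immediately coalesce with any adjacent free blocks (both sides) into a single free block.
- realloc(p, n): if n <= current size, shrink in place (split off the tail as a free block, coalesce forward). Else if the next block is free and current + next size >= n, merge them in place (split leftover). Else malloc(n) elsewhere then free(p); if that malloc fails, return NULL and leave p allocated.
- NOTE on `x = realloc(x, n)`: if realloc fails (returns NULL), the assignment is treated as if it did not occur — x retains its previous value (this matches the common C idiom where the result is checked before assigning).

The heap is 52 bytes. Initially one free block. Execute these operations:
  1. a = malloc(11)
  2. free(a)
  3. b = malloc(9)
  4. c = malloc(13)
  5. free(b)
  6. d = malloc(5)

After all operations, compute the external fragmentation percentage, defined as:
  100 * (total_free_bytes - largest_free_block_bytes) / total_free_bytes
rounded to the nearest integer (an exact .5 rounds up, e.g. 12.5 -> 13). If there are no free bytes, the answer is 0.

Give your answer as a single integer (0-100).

Op 1: a = malloc(11) -> a = 0; heap: [0-10 ALLOC][11-51 FREE]
Op 2: free(a) -> (freed a); heap: [0-51 FREE]
Op 3: b = malloc(9) -> b = 0; heap: [0-8 ALLOC][9-51 FREE]
Op 4: c = malloc(13) -> c = 9; heap: [0-8 ALLOC][9-21 ALLOC][22-51 FREE]
Op 5: free(b) -> (freed b); heap: [0-8 FREE][9-21 ALLOC][22-51 FREE]
Op 6: d = malloc(5) -> d = 0; heap: [0-4 ALLOC][5-8 FREE][9-21 ALLOC][22-51 FREE]
Free blocks: [4 30] total_free=34 largest=30 -> 100*(34-30)/34 = 400/34 ≈ 11.765 -> rounds to 12

Answer: 12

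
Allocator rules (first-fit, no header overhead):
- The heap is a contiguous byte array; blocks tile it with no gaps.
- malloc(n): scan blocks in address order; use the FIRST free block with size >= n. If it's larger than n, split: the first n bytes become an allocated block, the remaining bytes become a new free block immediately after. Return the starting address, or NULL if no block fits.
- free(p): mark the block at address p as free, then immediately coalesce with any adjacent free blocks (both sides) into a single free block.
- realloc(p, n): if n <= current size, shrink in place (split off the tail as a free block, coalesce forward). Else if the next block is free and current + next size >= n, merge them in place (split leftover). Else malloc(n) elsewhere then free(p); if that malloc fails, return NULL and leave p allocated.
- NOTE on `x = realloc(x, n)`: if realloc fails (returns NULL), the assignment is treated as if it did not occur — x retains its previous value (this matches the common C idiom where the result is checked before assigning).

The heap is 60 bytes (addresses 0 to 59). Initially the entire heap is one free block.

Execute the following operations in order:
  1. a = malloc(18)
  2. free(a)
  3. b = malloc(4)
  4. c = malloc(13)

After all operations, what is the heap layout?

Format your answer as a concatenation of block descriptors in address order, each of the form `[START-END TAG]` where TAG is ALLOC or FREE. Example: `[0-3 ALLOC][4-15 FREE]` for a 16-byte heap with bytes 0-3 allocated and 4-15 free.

Answer: [0-3 ALLOC][4-16 ALLOC][17-59 FREE]

Derivation:
Op 1: a = malloc(18) -> a = 0; heap: [0-17 ALLOC][18-59 FREE]
Op 2: free(a) -> (freed a); heap: [0-59 FREE]
Op 3: b = malloc(4) -> b = 0; heap: [0-3 ALLOC][4-59 FREE]
Op 4: c = malloc(13) -> c = 4; heap: [0-3 ALLOC][4-16 ALLOC][17-59 FREE]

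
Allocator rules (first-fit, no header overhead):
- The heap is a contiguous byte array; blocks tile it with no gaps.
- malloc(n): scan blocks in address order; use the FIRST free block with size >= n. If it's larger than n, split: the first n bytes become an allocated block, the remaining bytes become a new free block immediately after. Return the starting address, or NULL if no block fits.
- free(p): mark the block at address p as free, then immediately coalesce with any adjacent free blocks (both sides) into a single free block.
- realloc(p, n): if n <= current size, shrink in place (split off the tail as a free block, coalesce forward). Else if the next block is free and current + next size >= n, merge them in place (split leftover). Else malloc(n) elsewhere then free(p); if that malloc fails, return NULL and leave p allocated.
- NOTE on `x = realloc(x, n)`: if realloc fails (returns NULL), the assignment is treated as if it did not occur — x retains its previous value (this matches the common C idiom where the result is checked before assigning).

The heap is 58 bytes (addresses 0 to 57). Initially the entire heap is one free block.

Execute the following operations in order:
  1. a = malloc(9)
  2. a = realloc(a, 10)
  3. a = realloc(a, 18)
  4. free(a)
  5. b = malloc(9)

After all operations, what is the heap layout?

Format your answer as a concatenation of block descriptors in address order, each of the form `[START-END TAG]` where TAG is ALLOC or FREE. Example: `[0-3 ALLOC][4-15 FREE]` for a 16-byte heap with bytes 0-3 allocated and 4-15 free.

Answer: [0-8 ALLOC][9-57 FREE]

Derivation:
Op 1: a = malloc(9) -> a = 0; heap: [0-8 ALLOC][9-57 FREE]
Op 2: a = realloc(a, 10) -> a = 0; heap: [0-9 ALLOC][10-57 FREE]
Op 3: a = realloc(a, 18) -> a = 0; heap: [0-17 ALLOC][18-57 FREE]
Op 4: free(a) -> (freed a); heap: [0-57 FREE]
Op 5: b = malloc(9) -> b = 0; heap: [0-8 ALLOC][9-57 FREE]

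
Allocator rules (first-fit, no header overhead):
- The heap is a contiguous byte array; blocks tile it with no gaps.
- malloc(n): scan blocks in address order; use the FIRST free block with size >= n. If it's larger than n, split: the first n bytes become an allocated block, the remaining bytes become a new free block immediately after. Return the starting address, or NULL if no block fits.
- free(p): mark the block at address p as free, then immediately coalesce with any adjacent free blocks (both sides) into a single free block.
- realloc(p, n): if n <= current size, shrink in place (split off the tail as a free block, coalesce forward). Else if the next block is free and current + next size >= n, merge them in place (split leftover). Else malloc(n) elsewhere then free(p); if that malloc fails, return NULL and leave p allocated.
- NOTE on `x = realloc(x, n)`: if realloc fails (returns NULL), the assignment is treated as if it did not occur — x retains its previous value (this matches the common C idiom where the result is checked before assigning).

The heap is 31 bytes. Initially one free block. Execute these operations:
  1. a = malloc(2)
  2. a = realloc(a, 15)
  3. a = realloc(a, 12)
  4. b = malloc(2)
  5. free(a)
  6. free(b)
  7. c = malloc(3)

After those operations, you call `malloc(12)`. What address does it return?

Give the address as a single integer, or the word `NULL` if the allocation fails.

Op 1: a = malloc(2) -> a = 0; heap: [0-1 ALLOC][2-30 FREE]
Op 2: a = realloc(a, 15) -> a = 0; heap: [0-14 ALLOC][15-30 FREE]
Op 3: a = realloc(a, 12) -> a = 0; heap: [0-11 ALLOC][12-30 FREE]
Op 4: b = malloc(2) -> b = 12; heap: [0-11 ALLOC][12-13 ALLOC][14-30 FREE]
Op 5: free(a) -> (freed a); heap: [0-11 FREE][12-13 ALLOC][14-30 FREE]
Op 6: free(b) -> (freed b); heap: [0-30 FREE]
Op 7: c = malloc(3) -> c = 0; heap: [0-2 ALLOC][3-30 FREE]
malloc(12): first-fit scan over [0-2 ALLOC][3-30 FREE] -> 3

Answer: 3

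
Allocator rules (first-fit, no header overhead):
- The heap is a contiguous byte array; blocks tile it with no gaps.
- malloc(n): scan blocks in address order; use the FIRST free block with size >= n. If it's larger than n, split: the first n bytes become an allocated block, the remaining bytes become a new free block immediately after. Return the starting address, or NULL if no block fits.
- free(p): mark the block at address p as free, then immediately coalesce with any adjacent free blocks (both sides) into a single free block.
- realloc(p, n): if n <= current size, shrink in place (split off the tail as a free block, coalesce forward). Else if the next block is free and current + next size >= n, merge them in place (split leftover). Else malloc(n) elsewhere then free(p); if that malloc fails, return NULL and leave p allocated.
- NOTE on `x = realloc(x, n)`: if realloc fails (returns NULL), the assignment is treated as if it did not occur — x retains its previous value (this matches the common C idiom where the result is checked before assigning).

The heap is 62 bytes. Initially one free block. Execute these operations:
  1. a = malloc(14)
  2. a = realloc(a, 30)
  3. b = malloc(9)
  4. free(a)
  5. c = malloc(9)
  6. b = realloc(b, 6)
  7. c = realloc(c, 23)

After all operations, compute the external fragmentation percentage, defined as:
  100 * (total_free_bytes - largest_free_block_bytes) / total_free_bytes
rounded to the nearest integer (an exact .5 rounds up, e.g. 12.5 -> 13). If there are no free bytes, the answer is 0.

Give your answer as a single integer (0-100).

Op 1: a = malloc(14) -> a = 0; heap: [0-13 ALLOC][14-61 FREE]
Op 2: a = realloc(a, 30) -> a = 0; heap: [0-29 ALLOC][30-61 FREE]
Op 3: b = malloc(9) -> b = 30; heap: [0-29 ALLOC][30-38 ALLOC][39-61 FREE]
Op 4: free(a) -> (freed a); heap: [0-29 FREE][30-38 ALLOC][39-61 FREE]
Op 5: c = malloc(9) -> c = 0; heap: [0-8 ALLOC][9-29 FREE][30-38 ALLOC][39-61 FREE]
Op 6: b = realloc(b, 6) -> b = 30; heap: [0-8 ALLOC][9-29 FREE][30-35 ALLOC][36-61 FREE]
Op 7: c = realloc(c, 23) -> c = 0; heap: [0-22 ALLOC][23-29 FREE][30-35 ALLOC][36-61 FREE]
Free blocks: [7 26] total_free=33 largest=26 -> 100*(33-26)/33 = 700/33 ≈ 21.212 -> rounds to 21

Answer: 21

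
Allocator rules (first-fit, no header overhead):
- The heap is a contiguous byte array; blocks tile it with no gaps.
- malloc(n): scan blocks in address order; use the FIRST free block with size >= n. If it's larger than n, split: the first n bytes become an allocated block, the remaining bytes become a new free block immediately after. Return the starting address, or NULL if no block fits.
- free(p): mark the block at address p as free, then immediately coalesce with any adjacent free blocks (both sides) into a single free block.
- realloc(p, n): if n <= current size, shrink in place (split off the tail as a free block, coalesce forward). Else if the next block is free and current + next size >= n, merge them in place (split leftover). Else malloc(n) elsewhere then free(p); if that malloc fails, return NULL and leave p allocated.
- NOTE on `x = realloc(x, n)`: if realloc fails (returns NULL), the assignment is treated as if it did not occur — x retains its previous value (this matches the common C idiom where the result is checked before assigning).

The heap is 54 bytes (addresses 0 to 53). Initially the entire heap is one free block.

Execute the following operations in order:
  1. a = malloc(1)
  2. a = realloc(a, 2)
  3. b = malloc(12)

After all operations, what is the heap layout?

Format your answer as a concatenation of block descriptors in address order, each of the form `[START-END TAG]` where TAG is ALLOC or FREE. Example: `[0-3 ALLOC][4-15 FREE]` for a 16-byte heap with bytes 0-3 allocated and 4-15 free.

Answer: [0-1 ALLOC][2-13 ALLOC][14-53 FREE]

Derivation:
Op 1: a = malloc(1) -> a = 0; heap: [0-0 ALLOC][1-53 FREE]
Op 2: a = realloc(a, 2) -> a = 0; heap: [0-1 ALLOC][2-53 FREE]
Op 3: b = malloc(12) -> b = 2; heap: [0-1 ALLOC][2-13 ALLOC][14-53 FREE]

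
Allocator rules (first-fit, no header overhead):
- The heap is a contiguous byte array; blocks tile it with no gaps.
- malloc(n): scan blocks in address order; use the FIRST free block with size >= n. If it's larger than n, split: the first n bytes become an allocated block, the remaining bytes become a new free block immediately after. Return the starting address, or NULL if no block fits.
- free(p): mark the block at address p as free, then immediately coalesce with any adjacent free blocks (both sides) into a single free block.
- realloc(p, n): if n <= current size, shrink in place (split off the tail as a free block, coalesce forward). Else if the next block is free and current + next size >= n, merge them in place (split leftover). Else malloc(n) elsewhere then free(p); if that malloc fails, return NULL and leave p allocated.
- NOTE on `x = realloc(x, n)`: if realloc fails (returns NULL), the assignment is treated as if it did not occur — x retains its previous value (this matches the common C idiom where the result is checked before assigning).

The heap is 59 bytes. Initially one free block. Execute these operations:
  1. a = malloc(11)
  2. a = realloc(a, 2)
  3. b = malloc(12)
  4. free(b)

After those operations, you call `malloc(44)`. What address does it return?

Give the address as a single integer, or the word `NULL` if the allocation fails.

Answer: 2

Derivation:
Op 1: a = malloc(11) -> a = 0; heap: [0-10 ALLOC][11-58 FREE]
Op 2: a = realloc(a, 2) -> a = 0; heap: [0-1 ALLOC][2-58 FREE]
Op 3: b = malloc(12) -> b = 2; heap: [0-1 ALLOC][2-13 ALLOC][14-58 FREE]
Op 4: free(b) -> (freed b); heap: [0-1 ALLOC][2-58 FREE]
malloc(44): first-fit scan over [0-1 ALLOC][2-58 FREE] -> 2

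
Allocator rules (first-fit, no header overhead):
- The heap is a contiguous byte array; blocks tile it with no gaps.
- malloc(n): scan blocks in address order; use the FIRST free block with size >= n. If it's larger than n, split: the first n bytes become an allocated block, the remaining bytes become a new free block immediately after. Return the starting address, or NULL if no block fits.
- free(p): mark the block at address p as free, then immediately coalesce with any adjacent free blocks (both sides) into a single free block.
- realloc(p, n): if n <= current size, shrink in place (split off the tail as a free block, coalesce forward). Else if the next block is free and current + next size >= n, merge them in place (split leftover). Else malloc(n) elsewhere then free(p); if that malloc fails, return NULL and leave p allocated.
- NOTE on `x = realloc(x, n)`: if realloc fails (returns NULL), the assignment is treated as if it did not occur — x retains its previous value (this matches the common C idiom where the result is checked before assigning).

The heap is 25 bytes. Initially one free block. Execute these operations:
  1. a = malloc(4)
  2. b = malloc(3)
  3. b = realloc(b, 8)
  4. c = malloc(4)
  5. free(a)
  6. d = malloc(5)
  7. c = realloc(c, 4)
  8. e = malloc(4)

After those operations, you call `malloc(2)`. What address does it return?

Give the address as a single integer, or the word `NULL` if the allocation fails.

Answer: 21

Derivation:
Op 1: a = malloc(4) -> a = 0; heap: [0-3 ALLOC][4-24 FREE]
Op 2: b = malloc(3) -> b = 4; heap: [0-3 ALLOC][4-6 ALLOC][7-24 FREE]
Op 3: b = realloc(b, 8) -> b = 4; heap: [0-3 ALLOC][4-11 ALLOC][12-24 FREE]
Op 4: c = malloc(4) -> c = 12; heap: [0-3 ALLOC][4-11 ALLOC][12-15 ALLOC][16-24 FREE]
Op 5: free(a) -> (freed a); heap: [0-3 FREE][4-11 ALLOC][12-15 ALLOC][16-24 FREE]
Op 6: d = malloc(5) -> d = 16; heap: [0-3 FREE][4-11 ALLOC][12-15 ALLOC][16-20 ALLOC][21-24 FREE]
Op 7: c = realloc(c, 4) -> c = 12; heap: [0-3 FREE][4-11 ALLOC][12-15 ALLOC][16-20 ALLOC][21-24 FREE]
Op 8: e = malloc(4) -> e = 0; heap: [0-3 ALLOC][4-11 ALLOC][12-15 ALLOC][16-20 ALLOC][21-24 FREE]
malloc(2): first-fit scan over [0-3 ALLOC][4-11 ALLOC][12-15 ALLOC][16-20 ALLOC][21-24 FREE] -> 21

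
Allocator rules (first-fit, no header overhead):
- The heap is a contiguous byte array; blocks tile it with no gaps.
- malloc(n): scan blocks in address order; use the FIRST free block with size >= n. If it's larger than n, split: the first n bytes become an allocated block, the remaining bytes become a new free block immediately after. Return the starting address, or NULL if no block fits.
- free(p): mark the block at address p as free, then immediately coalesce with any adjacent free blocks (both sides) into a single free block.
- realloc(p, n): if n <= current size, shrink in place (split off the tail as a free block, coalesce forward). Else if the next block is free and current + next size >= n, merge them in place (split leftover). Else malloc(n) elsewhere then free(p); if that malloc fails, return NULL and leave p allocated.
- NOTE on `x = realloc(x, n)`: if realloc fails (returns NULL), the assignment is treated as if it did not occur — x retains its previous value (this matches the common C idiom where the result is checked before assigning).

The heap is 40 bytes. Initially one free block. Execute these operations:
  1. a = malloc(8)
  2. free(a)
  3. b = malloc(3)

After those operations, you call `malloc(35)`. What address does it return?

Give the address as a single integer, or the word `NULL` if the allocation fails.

Op 1: a = malloc(8) -> a = 0; heap: [0-7 ALLOC][8-39 FREE]
Op 2: free(a) -> (freed a); heap: [0-39 FREE]
Op 3: b = malloc(3) -> b = 0; heap: [0-2 ALLOC][3-39 FREE]
malloc(35): first-fit scan over [0-2 ALLOC][3-39 FREE] -> 3

Answer: 3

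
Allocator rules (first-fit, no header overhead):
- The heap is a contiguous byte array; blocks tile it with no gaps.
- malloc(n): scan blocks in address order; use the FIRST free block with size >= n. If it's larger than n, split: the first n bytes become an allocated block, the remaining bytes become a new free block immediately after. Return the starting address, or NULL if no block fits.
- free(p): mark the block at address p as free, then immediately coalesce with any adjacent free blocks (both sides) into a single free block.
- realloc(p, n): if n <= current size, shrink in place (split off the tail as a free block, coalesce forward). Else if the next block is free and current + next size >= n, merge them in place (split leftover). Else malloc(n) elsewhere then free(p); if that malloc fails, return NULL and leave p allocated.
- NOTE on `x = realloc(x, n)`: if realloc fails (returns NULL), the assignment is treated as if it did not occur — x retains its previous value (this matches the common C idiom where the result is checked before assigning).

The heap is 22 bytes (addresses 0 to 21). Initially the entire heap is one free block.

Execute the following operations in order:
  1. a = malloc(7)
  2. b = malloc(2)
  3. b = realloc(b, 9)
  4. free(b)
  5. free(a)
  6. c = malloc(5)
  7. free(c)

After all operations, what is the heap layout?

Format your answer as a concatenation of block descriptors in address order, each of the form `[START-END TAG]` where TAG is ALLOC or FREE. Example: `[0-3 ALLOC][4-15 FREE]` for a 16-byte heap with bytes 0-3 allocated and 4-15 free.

Answer: [0-21 FREE]

Derivation:
Op 1: a = malloc(7) -> a = 0; heap: [0-6 ALLOC][7-21 FREE]
Op 2: b = malloc(2) -> b = 7; heap: [0-6 ALLOC][7-8 ALLOC][9-21 FREE]
Op 3: b = realloc(b, 9) -> b = 7; heap: [0-6 ALLOC][7-15 ALLOC][16-21 FREE]
Op 4: free(b) -> (freed b); heap: [0-6 ALLOC][7-21 FREE]
Op 5: free(a) -> (freed a); heap: [0-21 FREE]
Op 6: c = malloc(5) -> c = 0; heap: [0-4 ALLOC][5-21 FREE]
Op 7: free(c) -> (freed c); heap: [0-21 FREE]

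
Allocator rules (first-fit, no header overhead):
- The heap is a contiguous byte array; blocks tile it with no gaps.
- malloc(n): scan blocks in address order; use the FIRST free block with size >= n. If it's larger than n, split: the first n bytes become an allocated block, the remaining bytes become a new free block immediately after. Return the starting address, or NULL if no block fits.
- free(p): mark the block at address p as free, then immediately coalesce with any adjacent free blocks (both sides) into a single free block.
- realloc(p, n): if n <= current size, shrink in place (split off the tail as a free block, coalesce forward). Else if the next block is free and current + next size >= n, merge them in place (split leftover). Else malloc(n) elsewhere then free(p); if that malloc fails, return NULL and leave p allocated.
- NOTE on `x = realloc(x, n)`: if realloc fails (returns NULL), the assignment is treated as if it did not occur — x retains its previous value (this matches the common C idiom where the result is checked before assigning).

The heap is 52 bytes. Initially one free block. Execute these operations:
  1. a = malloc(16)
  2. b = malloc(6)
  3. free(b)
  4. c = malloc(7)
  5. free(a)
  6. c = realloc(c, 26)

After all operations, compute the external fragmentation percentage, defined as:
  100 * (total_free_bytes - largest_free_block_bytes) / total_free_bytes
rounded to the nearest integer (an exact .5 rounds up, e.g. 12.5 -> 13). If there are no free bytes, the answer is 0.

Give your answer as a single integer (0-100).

Op 1: a = malloc(16) -> a = 0; heap: [0-15 ALLOC][16-51 FREE]
Op 2: b = malloc(6) -> b = 16; heap: [0-15 ALLOC][16-21 ALLOC][22-51 FREE]
Op 3: free(b) -> (freed b); heap: [0-15 ALLOC][16-51 FREE]
Op 4: c = malloc(7) -> c = 16; heap: [0-15 ALLOC][16-22 ALLOC][23-51 FREE]
Op 5: free(a) -> (freed a); heap: [0-15 FREE][16-22 ALLOC][23-51 FREE]
Op 6: c = realloc(c, 26) -> c = 16; heap: [0-15 FREE][16-41 ALLOC][42-51 FREE]
Free blocks: [16 10] total_free=26 largest=16 -> 100*(26-16)/26 = 1000/26 ≈ 38.462 -> rounds to 38

Answer: 38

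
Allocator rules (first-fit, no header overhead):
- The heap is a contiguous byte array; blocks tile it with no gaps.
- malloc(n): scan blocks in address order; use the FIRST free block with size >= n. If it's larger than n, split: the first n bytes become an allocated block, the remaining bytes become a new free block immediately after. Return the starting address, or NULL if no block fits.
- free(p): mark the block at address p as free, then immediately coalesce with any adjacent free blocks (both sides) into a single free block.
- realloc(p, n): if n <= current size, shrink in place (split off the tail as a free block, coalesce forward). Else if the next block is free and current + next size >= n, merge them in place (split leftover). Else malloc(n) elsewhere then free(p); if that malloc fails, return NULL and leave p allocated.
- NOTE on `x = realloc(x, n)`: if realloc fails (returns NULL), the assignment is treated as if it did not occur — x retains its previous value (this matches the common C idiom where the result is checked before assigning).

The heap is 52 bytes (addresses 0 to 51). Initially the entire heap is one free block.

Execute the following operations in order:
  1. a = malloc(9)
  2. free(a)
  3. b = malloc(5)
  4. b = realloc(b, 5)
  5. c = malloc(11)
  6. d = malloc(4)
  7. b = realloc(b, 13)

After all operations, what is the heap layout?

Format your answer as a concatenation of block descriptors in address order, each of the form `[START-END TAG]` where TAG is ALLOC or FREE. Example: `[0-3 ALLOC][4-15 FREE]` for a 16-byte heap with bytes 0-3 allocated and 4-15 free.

Op 1: a = malloc(9) -> a = 0; heap: [0-8 ALLOC][9-51 FREE]
Op 2: free(a) -> (freed a); heap: [0-51 FREE]
Op 3: b = malloc(5) -> b = 0; heap: [0-4 ALLOC][5-51 FREE]
Op 4: b = realloc(b, 5) -> b = 0; heap: [0-4 ALLOC][5-51 FREE]
Op 5: c = malloc(11) -> c = 5; heap: [0-4 ALLOC][5-15 ALLOC][16-51 FREE]
Op 6: d = malloc(4) -> d = 16; heap: [0-4 ALLOC][5-15 ALLOC][16-19 ALLOC][20-51 FREE]
Op 7: b = realloc(b, 13) -> b = 20; heap: [0-4 FREE][5-15 ALLOC][16-19 ALLOC][20-32 ALLOC][33-51 FREE]

Answer: [0-4 FREE][5-15 ALLOC][16-19 ALLOC][20-32 ALLOC][33-51 FREE]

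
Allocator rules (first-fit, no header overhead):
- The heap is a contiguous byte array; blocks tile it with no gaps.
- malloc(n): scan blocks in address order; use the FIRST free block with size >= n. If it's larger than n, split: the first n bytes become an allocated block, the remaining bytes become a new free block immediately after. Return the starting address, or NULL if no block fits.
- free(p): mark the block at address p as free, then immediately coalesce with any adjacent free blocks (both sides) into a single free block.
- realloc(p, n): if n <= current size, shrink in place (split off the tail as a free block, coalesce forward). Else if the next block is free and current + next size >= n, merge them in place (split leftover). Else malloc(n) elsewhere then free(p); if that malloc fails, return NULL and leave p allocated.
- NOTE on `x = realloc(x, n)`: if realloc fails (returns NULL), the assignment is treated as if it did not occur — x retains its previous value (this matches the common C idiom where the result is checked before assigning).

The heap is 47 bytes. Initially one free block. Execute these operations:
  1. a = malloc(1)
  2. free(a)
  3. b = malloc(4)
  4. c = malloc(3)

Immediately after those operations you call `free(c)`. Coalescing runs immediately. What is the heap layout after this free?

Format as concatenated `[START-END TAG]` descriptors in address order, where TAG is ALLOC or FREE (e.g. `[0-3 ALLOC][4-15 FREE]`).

Answer: [0-3 ALLOC][4-46 FREE]

Derivation:
Op 1: a = malloc(1) -> a = 0; heap: [0-0 ALLOC][1-46 FREE]
Op 2: free(a) -> (freed a); heap: [0-46 FREE]
Op 3: b = malloc(4) -> b = 0; heap: [0-3 ALLOC][4-46 FREE]
Op 4: c = malloc(3) -> c = 4; heap: [0-3 ALLOC][4-6 ALLOC][7-46 FREE]
free(c): c = 4 -> block [4-6 ALLOC]; mark free, coalesce with adjacent free neighbors -> [0-3 ALLOC][4-46 FREE]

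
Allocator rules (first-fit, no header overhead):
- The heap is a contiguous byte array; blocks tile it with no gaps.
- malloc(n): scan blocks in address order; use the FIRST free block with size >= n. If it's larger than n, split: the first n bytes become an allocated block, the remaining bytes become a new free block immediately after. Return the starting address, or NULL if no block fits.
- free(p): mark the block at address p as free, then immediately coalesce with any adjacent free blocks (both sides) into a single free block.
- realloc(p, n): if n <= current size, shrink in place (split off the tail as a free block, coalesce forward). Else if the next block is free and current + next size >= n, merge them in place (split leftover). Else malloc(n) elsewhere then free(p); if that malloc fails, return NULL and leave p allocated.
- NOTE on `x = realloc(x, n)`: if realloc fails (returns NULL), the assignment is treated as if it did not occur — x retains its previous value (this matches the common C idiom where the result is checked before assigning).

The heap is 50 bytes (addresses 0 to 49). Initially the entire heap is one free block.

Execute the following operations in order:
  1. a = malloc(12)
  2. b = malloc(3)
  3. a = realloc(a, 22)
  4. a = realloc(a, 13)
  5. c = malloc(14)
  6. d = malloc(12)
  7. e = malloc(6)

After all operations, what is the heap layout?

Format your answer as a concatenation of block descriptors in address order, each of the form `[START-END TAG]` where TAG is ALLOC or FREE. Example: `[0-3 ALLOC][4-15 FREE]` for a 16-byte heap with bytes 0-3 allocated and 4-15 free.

Answer: [0-11 ALLOC][12-14 ALLOC][15-27 ALLOC][28-41 ALLOC][42-47 ALLOC][48-49 FREE]

Derivation:
Op 1: a = malloc(12) -> a = 0; heap: [0-11 ALLOC][12-49 FREE]
Op 2: b = malloc(3) -> b = 12; heap: [0-11 ALLOC][12-14 ALLOC][15-49 FREE]
Op 3: a = realloc(a, 22) -> a = 15; heap: [0-11 FREE][12-14 ALLOC][15-36 ALLOC][37-49 FREE]
Op 4: a = realloc(a, 13) -> a = 15; heap: [0-11 FREE][12-14 ALLOC][15-27 ALLOC][28-49 FREE]
Op 5: c = malloc(14) -> c = 28; heap: [0-11 FREE][12-14 ALLOC][15-27 ALLOC][28-41 ALLOC][42-49 FREE]
Op 6: d = malloc(12) -> d = 0; heap: [0-11 ALLOC][12-14 ALLOC][15-27 ALLOC][28-41 ALLOC][42-49 FREE]
Op 7: e = malloc(6) -> e = 42; heap: [0-11 ALLOC][12-14 ALLOC][15-27 ALLOC][28-41 ALLOC][42-47 ALLOC][48-49 FREE]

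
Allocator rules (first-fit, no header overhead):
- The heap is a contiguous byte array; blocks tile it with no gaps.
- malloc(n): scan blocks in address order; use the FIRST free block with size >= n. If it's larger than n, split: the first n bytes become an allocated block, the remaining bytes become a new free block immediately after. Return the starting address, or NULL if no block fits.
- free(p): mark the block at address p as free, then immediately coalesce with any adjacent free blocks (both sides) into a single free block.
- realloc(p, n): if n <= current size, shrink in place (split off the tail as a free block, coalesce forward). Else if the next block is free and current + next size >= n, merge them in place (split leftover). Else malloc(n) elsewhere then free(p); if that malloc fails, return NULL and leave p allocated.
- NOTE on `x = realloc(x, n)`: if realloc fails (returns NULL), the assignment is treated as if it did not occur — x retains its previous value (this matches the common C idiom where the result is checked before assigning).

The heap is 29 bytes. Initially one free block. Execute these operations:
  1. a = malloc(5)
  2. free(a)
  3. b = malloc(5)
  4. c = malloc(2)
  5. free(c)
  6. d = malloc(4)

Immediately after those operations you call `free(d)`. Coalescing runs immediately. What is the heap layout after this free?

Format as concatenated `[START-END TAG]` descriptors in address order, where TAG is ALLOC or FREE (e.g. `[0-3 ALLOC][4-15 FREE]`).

Op 1: a = malloc(5) -> a = 0; heap: [0-4 ALLOC][5-28 FREE]
Op 2: free(a) -> (freed a); heap: [0-28 FREE]
Op 3: b = malloc(5) -> b = 0; heap: [0-4 ALLOC][5-28 FREE]
Op 4: c = malloc(2) -> c = 5; heap: [0-4 ALLOC][5-6 ALLOC][7-28 FREE]
Op 5: free(c) -> (freed c); heap: [0-4 ALLOC][5-28 FREE]
Op 6: d = malloc(4) -> d = 5; heap: [0-4 ALLOC][5-8 ALLOC][9-28 FREE]
free(d): d = 5 -> block [5-8 ALLOC]; mark free, coalesce with adjacent free neighbors -> [0-4 ALLOC][5-28 FREE]

Answer: [0-4 ALLOC][5-28 FREE]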